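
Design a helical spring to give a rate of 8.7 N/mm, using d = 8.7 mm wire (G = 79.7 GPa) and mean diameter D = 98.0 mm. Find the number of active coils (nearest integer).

7

N_a = Gd⁴/(8D³k) = (79.7×10³ × 8.7⁴)/(8 × 98.0³ × 8.7)
    = 4.56599e+08 / 6.5507e+07 = 6.97 → 7 coils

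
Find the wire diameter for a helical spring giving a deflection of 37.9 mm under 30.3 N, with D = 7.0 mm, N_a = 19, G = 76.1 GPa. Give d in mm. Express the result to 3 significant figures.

Required rate k = F/δ = 30.3/37.9 = 0.79947 N/mm
d = (8D³N_a·k / G)^(1/4) = (8·7.0³·19·0.79947 / (76.1×10³))^0.25
  = (0.54772)^0.25 = 0.8603 mm

0.860 mm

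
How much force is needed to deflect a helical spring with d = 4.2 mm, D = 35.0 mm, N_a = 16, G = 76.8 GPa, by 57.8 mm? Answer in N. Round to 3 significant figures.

252 N

k = Gd⁴/(8D³N_a) = (76.8×10³)(4.2⁴)/(8·35.0³·16) = 4.3546 N/mm
F = k·δ = 4.3546 × 57.8 = 251.69 N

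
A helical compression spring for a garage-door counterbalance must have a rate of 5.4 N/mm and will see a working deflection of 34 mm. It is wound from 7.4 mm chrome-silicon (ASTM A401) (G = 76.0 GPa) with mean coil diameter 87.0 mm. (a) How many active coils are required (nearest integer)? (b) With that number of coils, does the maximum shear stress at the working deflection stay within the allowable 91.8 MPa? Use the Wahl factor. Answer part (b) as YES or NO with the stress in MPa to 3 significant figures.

N_a = Gd⁴/(8D³k) = (76.0×10³)(7.4⁴)/(8·87.0³·5.4) = 8.011 → N_a = 8
Actual rate k = Gd⁴/(8D³·8) = 5.4076 N/mm
Working load F = kδ = 5.4076·34 = 183.86 N
C = 87.0/7.4 = 11.7568; K_W = (4C−1)/(4C−4)+0.615/C = 1.1220
τ_max = K_W·8FD/(πd³) = 1.1220·100.52 = 112.79 MPa
τ_max > 91.8 MPa → exceeds allowable

(a) 8 coils; (b) NO, τ_max = 113 MPa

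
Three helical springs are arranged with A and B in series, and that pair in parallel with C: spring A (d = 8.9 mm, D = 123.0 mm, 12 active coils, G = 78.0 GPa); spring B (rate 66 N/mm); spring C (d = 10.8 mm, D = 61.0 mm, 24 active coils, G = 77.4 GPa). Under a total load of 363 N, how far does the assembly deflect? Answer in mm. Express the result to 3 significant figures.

k_A = Gd⁴/(8D³N_a) = (78.0×10³)(8.9⁴)/(8·123.0³·12) = 2.7395 N/mm
k_C = Gd⁴/(8D³N_a) = (77.4×10³)(10.8⁴)/(8·61.0³·24) = 24.163 N/mm
Springs A,B series: k_AB = 1/(1/2.7395+1/66) = 2.6303 N/mm; parallel with C: k_eq = 2.6303+24.163 = 26.793 N/mm
δ = F/k_eq = 363/26.793 = 13.548 mm

13.5 mm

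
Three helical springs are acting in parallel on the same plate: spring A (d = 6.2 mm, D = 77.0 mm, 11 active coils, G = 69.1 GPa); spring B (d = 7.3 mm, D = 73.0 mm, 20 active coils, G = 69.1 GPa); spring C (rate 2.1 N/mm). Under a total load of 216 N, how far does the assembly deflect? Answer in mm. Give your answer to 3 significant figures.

k_A = Gd⁴/(8D³N_a) = (69.1×10³)(6.2⁴)/(8·77.0³·11) = 2.5415 N/mm
k_B = Gd⁴/(8D³N_a) = (69.1×10³)(7.3⁴)/(8·73.0³·20) = 3.1527 N/mm
Parallel: k_eq = 2.5415 + 3.1527 + 2.1 = 7.7942 N/mm
δ = F/k_eq = 216/7.7942 = 27.713 mm

27.7 mm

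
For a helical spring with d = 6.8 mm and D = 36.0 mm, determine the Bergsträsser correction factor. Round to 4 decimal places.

1.2751

C = D/d = 36.0/6.8 = 5.2941
K_B = (4C+2)/(4C−3) = 23.176/18.176 = 1.2751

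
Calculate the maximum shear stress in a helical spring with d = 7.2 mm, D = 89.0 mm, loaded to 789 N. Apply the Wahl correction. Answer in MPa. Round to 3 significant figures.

535 MPa

Spring index C = D/d = 89.0/7.2 = 12.3611
K_W = (4C−1)/(4C−4) + 0.615/C = 48.444/45.444 + 0.0498 = 1.1158
τ₀ = 8FD/(πd³) = 8·789·89.0/(π·7.2³) = 561768/1172.6 = 479.08 MPa
τ_max = K·τ₀ = 1.1158 × 479.08 = 534.54 MPa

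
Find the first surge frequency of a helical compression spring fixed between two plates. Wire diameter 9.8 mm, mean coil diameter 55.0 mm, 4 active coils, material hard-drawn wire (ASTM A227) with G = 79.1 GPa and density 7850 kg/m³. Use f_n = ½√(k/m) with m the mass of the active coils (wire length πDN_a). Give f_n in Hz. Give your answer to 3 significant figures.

k = Gd⁴/(8D³N_a) = (79.1×10³)(9.8⁴)/(8·55.0³·4) = 137.04 N/mm = 1.3704e+05 N/m
Wire length L = πDN_a = π·55.0·4 = 691.15 mm
m = ρ·(πd²/4)·L = 7850 × 75.43×10⁻⁶ m² × 0.69115 m = 0.40925 kg
f_n = ½√(k/m) = 0.5·√(1.3704e+05/0.40925) = 0.5·√(3.3486e+05) = 289.33 Hz

289 Hz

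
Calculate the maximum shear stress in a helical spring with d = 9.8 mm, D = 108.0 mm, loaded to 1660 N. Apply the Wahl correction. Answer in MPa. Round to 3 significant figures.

Spring index C = D/d = 108.0/9.8 = 11.0204
K_W = (4C−1)/(4C−4) + 0.615/C = 43.082/40.082 + 0.0558 = 1.1307
τ₀ = 8FD/(πd³) = 8·1660·108.0/(π·9.8³) = 1.43424e+06/2956.8 = 485.06 MPa
τ_max = K·τ₀ = 1.1307 × 485.06 = 548.43 MPa

548 MPa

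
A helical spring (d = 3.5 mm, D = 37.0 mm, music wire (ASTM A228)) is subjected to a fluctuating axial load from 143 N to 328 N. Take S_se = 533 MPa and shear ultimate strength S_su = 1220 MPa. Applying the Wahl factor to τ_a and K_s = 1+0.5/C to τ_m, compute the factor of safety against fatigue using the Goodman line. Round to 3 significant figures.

1.14

C = D/d = 37.0/3.5 = 10.5714; K_W = (4C−1)/(4C−4)+0.615/C = 1.1365; K_s = 1+0.5/C = 1.0473
F_a = (F_max−F_min)/2 = 92.5 N; F_m = (F_max+F_min)/2 = 235.5 N
τ_a = K_W·8F_aD/(πd³) = 1.1365 × 203.27 = 231.03 MPa
τ_m = K_s·8F_mD/(πd³) = 1.0473 × 517.52 = 542 MPa
Goodman: 1/n_f = τ_a/S_se + τ_m/S_su = 231.03/533 + 542/1220 = 0.43345 + 0.44426 = 0.87771
n_f = 1/0.87771 = 1.139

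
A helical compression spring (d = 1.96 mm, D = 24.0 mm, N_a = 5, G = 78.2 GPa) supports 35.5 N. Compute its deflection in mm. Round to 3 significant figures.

17.0 mm

k = Gd⁴/(8D³N_a) = (78.2×10³)(1.96⁴)/(8·24.0³·5) = 2.0871 N/mm
δ = F/k = 35.5 / 2.0871 = 17.009 mm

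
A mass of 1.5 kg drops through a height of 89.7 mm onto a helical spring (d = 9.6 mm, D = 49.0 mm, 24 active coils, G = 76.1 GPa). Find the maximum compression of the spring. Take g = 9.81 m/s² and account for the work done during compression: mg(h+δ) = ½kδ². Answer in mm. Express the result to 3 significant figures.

k = Gd⁴/(8D³N_a) = (76.1×10³)(9.6⁴)/(8·49.0³·24) = 28.614 N/mm
W = mg = 1.5 × 9.81 = 14.715 N
½kδ² − Wδ − Wh = 0 → δ = (W + √(W² + 2kWh))/k
δ = (14.715 + √(216.53 + 75537.5))/28.614 = (14.715 + 275.23)/28.614 = 10.133 mm

10.1 mm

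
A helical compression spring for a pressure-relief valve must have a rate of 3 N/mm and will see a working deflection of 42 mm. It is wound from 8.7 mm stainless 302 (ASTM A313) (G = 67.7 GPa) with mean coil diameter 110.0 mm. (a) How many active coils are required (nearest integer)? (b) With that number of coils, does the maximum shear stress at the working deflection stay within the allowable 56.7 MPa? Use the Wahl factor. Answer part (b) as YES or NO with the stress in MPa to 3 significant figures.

(a) 12 coils; (b) NO, τ_max = 60.4 MPa

N_a = Gd⁴/(8D³k) = (67.7×10³)(8.7⁴)/(8·110.0³·3) = 12.14 → N_a = 12
Actual rate k = Gd⁴/(8D³·12) = 3.0354 N/mm
Working load F = kδ = 3.0354·42 = 127.49 N
C = 110.0/8.7 = 12.6437; K_W = (4C−1)/(4C−4)+0.615/C = 1.1131
τ_max = K_W·8FD/(πd³) = 1.1131·54.23 = 60.361 MPa
τ_max > 56.7 MPa → exceeds allowable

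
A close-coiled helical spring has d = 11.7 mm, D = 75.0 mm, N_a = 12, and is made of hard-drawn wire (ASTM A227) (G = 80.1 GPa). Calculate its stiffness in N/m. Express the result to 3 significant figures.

k = Gd⁴/(8D³N_a) = (80.1×10³ × 11.7⁴) / (8 × 75.0³ × 12)
  = 1.50098e+09 / 4.05e+07 = 37.061 N/mm = 37061 N/m

37100 N/m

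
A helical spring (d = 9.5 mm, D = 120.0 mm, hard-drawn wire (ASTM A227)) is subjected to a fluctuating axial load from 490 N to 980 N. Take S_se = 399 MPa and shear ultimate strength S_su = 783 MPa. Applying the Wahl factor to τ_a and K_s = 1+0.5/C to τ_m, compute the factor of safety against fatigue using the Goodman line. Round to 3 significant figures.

1.69

C = D/d = 120.0/9.5 = 12.6316; K_W = (4C−1)/(4C−4)+0.615/C = 1.1132; K_s = 1+0.5/C = 1.0396
F_a = (F_max−F_min)/2 = 245 N; F_m = (F_max+F_min)/2 = 735 N
τ_a = K_W·8F_aD/(πd³) = 1.1132 × 87.321 = 97.202 MPa
τ_m = K_s·8F_mD/(πd³) = 1.0396 × 261.96 = 272.33 MPa
Goodman: 1/n_f = τ_a/S_se + τ_m/S_su = 97.202/399 + 272.33/783 = 0.24362 + 0.34780 = 0.59142
n_f = 1/0.59142 = 1.691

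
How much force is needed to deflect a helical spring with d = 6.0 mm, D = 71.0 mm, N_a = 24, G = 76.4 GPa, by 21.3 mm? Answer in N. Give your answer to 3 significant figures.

k = Gd⁴/(8D³N_a) = (76.4×10³)(6.0⁴)/(8·71.0³·24) = 1.4409 N/mm
F = k·δ = 1.4409 × 21.3 = 30.69 N

30.7 N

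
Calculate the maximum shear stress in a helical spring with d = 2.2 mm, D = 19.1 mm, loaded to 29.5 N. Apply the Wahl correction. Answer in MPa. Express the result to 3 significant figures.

157 MPa

Spring index C = D/d = 19.1/2.2 = 8.6818
K_W = (4C−1)/(4C−4) + 0.615/C = 33.727/30.727 + 0.0708 = 1.1685
τ₀ = 8FD/(πd³) = 8·29.5·19.1/(π·2.2³) = 4507.6/33.452 = 134.75 MPa
τ_max = K·τ₀ = 1.1685 × 134.75 = 157.45 MPa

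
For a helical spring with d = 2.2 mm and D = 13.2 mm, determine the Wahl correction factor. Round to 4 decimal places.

C = D/d = 13.2/2.2 = 6.0000
K_W = (4C−1)/(4C−4) + 0.615/C = 23.000/20.000 + 0.1025 = 1.2525

1.2525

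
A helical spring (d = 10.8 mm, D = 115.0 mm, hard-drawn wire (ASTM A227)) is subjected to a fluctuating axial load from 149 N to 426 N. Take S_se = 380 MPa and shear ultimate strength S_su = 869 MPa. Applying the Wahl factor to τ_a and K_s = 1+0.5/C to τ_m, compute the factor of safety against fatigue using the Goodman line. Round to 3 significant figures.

C = D/d = 115.0/10.8 = 10.6481; K_W = (4C−1)/(4C−4)+0.615/C = 1.1355; K_s = 1+0.5/C = 1.0470
F_a = (F_max−F_min)/2 = 138.5 N; F_m = (F_max+F_min)/2 = 287.5 N
τ_a = K_W·8F_aD/(πd³) = 1.1355 × 32.197 = 36.56 MPa
τ_m = K_s·8F_mD/(πd³) = 1.0470 × 66.835 = 69.973 MPa
Goodman: 1/n_f = τ_a/S_se + τ_m/S_su = 36.56/380 + 69.973/869 = 0.09621 + 0.08052 = 0.17673
n_f = 1/0.17673 = 5.658

5.66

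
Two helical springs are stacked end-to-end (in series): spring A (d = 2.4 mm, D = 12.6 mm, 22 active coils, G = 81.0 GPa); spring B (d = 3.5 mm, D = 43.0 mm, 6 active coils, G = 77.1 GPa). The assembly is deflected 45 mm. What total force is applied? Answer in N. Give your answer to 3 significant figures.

97.6 N

k_A = Gd⁴/(8D³N_a) = (81.0×10³)(2.4⁴)/(8·12.6³·22) = 7.6332 N/mm
k_B = Gd⁴/(8D³N_a) = (77.1×10³)(3.5⁴)/(8·43.0³·6) = 3.0317 N/mm
Series: 1/k_eq = 1/7.6332 + 1/3.0317 = 0.46086; k_eq = 2.1699 N/mm
F = k_eq·δ = 2.1699·45 = 97.644 N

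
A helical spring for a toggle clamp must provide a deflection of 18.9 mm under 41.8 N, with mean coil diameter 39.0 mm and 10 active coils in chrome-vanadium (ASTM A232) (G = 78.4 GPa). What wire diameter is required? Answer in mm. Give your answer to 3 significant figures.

3.40 mm

Required rate k = F/δ = 41.8/18.9 = 2.2116 N/mm
d = (8D³N_a·k / G)^(1/4) = (8·39.0³·10·2.2116 / (78.4×10³))^0.25
  = (133.87)^0.25 = 3.4015 mm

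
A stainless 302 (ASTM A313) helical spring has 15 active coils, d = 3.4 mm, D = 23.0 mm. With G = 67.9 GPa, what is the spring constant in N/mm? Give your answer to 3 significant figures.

6.21 N/mm

k = Gd⁴/(8D³N_a) = (67.9×10³ × 3.4⁴) / (8 × 23.0³ × 15)
  = 9.07372e+06 / 1.46004e+06 = 6.2147 N/mm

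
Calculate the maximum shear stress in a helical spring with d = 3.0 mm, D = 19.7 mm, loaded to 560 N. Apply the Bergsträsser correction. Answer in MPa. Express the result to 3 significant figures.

Spring index C = D/d = 19.7/3.0 = 6.5667
K_B = (4C+2)/(4C−3) = 28.267/23.267 = 1.2149
τ₀ = 8FD/(πd³) = 8·560·19.7/(π·3.0³) = 88256/84.823 = 1040.5 MPa
τ_max = K·τ₀ = 1.2149 × 1040.5 = 1264.1 MPa

1260 MPa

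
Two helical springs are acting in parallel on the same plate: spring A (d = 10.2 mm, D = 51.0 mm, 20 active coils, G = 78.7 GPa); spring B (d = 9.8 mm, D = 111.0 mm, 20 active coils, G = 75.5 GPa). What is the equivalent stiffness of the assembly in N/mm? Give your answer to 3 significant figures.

k_A = Gd⁴/(8D³N_a) = (78.7×10³)(10.2⁴)/(8·51.0³·20) = 40.137 N/mm
k_B = Gd⁴/(8D³N_a) = (75.5×10³)(9.8⁴)/(8·111.0³·20) = 3.1825 N/mm
Parallel: k_eq = 40.137 + 3.1825 = 43.319 N/mm

43.3 N/mm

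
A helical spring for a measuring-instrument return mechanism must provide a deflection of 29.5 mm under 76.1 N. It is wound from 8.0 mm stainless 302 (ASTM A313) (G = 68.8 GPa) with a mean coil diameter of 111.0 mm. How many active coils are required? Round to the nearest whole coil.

Required rate k = F/δ = 76.1/29.5 = 2.5797 N/mm
N_a = Gd⁴/(8D³k) = (68.8×10³ × 8.0⁴)/(8 × 111.0³ × 2.5797)
    = 2.81805e+08 / 2.82242e+07 = 9.985 → 10 coils

10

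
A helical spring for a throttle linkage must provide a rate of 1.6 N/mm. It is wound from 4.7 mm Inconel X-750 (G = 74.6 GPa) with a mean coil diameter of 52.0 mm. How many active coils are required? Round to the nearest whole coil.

20

N_a = Gd⁴/(8D³k) = (74.6×10³ × 4.7⁴)/(8 × 52.0³ × 1.6)
    = 3.64024e+07 / 1.79978e+06 = 20.23 → 20 coils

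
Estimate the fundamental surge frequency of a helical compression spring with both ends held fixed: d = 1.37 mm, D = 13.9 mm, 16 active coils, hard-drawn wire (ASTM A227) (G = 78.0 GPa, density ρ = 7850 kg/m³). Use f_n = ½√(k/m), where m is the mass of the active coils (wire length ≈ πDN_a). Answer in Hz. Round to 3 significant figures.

157 Hz

k = Gd⁴/(8D³N_a) = (78.0×10³)(1.37⁴)/(8·13.9³·16) = 0.79932 N/mm = 799.32 N/m
Wire length L = πDN_a = π·13.9·16 = 698.69 mm
m = ρ·(πd²/4)·L = 7850 × 1.4741×10⁻⁶ m² × 0.69869 m = 0.0080851 kg
f_n = ½√(k/m) = 0.5·√(799.32/0.0080851) = 0.5·√(98864) = 157.21 Hz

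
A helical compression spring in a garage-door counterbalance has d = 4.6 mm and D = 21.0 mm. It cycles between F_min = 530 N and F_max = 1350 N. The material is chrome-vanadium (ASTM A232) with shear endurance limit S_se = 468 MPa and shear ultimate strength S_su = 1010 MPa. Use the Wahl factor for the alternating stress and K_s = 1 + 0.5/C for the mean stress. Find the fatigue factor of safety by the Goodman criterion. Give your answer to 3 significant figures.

0.823

C = D/d = 21.0/4.6 = 4.5652; K_W = (4C−1)/(4C−4)+0.615/C = 1.3451; K_s = 1+0.5/C = 1.1095
F_a = (F_max−F_min)/2 = 410 N; F_m = (F_max+F_min)/2 = 940 N
τ_a = K_W·8F_aD/(πd³) = 1.3451 × 225.25 = 302.98 MPa
τ_m = K_s·8F_mD/(πd³) = 1.1095 × 516.43 = 572.99 MPa
Goodman: 1/n_f = τ_a/S_se + τ_m/S_su = 302.98/468 + 572.99/1010 = 0.64740 + 0.56732 = 1.2147
n_f = 1/1.2147 = 0.8232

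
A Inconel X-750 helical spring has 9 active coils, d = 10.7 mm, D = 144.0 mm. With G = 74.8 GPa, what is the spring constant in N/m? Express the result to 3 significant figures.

k = Gd⁴/(8D³N_a) = (74.8×10³ × 10.7⁴) / (8 × 144.0³ × 9)
  = 9.80475e+08 / 2.14991e+08 = 4.5605 N/mm = 4560.5 N/m

4560 N/m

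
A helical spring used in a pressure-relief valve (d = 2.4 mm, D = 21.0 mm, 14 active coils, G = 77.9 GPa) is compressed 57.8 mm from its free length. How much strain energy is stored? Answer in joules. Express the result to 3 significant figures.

k = Gd⁴/(8D³N_a) = (77.9×10³)(2.4⁴)/(8·21.0³·14) = 2.4918 N/mm
U = ½kδ² = 0.5 × 2.4918 × 57.8² = 4162.3 N·mm = 4.1623 J

4.16 J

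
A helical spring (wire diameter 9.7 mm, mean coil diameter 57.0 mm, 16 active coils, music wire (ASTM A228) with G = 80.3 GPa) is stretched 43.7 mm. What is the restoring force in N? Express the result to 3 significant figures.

1310 N

k = Gd⁴/(8D³N_a) = (80.3×10³)(9.7⁴)/(8·57.0³·16) = 29.989 N/mm
F = k·δ = 29.989 × 43.7 = 1310.5 N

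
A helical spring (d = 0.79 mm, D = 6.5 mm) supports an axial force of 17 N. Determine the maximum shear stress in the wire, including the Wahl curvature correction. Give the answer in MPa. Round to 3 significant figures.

Spring index C = D/d = 6.5/0.79 = 8.2278
K_W = (4C−1)/(4C−4) + 0.615/C = 31.911/28.911 + 0.0747 = 1.1785
τ₀ = 8FD/(πd³) = 8·17·6.5/(π·0.79³) = 884/1.5489 = 570.72 MPa
τ_max = K·τ₀ = 1.1785 × 570.72 = 672.6 MPa

673 MPa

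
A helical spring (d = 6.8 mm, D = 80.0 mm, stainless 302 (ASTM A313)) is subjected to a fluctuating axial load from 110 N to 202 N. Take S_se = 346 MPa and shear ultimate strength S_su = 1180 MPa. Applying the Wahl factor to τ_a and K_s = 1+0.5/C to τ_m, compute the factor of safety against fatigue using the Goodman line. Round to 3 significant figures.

5.38

C = D/d = 80.0/6.8 = 11.7647; K_W = (4C−1)/(4C−4)+0.615/C = 1.1219; K_s = 1+0.5/C = 1.0425
F_a = (F_max−F_min)/2 = 46 N; F_m = (F_max+F_min)/2 = 156 N
τ_a = K_W·8F_aD/(πd³) = 1.1219 × 29.803 = 33.437 MPa
τ_m = K_s·8F_mD/(πd³) = 1.0425 × 101.07 = 105.37 MPa
Goodman: 1/n_f = τ_a/S_se + τ_m/S_su = 33.437/346 + 105.37/1180 = 0.09664 + 0.08929 = 0.18593
n_f = 1/0.18593 = 5.378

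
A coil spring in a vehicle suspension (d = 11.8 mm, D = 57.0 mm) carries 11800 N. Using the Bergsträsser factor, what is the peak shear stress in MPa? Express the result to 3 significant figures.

1360 MPa

Spring index C = D/d = 57.0/11.8 = 4.8305
K_B = (4C+2)/(4C−3) = 21.322/16.322 = 1.3063
τ₀ = 8FD/(πd³) = 8·11800·57.0/(π·11.8³) = 5.3808e+06/5161.7 = 1042.4 MPa
τ_max = K·τ₀ = 1.3063 × 1042.4 = 1361.8 MPa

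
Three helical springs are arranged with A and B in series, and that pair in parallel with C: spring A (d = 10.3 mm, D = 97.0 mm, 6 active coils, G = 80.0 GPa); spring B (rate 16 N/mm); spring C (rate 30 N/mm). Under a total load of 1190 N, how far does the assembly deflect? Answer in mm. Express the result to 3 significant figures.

k_A = Gd⁴/(8D³N_a) = (80.0×10³)(10.3⁴)/(8·97.0³·6) = 20.553 N/mm
Springs A,B series: k_AB = 1/(1/20.553+1/16) = 8.9965 N/mm; parallel with C: k_eq = 8.9965+30 = 38.997 N/mm
δ = F/k_eq = 1190/38.997 = 30.516 mm

30.5 mm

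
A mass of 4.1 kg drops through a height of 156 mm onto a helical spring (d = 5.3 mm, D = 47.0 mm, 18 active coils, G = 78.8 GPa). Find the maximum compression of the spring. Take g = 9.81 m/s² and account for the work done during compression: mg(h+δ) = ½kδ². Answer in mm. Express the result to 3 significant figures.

k = Gd⁴/(8D³N_a) = (78.8×10³)(5.3⁴)/(8·47.0³·18) = 4.1589 N/mm
W = mg = 4.1 × 9.81 = 40.221 N
½kδ² − Wδ − Wh = 0 → δ = (W + √(W² + 2kWh))/k
δ = (40.221 + √(1617.7 + 52189.3))/4.1589 = (40.221 + 231.96)/4.1589 = 65.447 mm

65.4 mm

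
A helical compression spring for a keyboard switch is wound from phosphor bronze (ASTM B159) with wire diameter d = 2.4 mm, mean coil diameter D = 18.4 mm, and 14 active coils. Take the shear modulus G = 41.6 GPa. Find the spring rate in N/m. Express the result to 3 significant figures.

1980 N/m

k = Gd⁴/(8D³N_a) = (41.6×10³ × 2.4⁴) / (8 × 18.4³ × 14)
  = 1.38019e+06 / 697704 = 1.9782 N/mm = 1978.2 N/m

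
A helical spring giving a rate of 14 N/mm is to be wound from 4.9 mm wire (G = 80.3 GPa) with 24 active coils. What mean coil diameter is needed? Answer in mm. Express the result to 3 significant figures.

25.8 mm

D = (Gd⁴/(8N_a·k))^(1/3) = (80.3×10³·4.9⁴/(8·24·14))^(1/3)
  = (17221.5)^(1/3) = 25.8240 mm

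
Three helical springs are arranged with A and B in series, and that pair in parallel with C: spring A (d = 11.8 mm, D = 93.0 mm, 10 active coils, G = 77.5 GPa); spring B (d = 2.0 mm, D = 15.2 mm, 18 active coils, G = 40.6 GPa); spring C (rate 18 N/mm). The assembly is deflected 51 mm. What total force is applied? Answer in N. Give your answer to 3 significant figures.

k_A = Gd⁴/(8D³N_a) = (77.5×10³)(11.8⁴)/(8·93.0³·10) = 23.35 N/mm
k_B = Gd⁴/(8D³N_a) = (40.6×10³)(2.0⁴)/(8·15.2³·18) = 1.2846 N/mm
Springs A,B series: k_AB = 1/(1/23.35+1/1.2846) = 1.2176 N/mm; parallel with C: k_eq = 1.2176+18 = 19.218 N/mm
F = k_eq·δ = 19.218·51 = 980.1 N

980 N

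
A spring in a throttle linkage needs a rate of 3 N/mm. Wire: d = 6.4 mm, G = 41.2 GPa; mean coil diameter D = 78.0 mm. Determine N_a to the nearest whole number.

N_a = Gd⁴/(8D³k) = (41.2×10³ × 6.4⁴)/(8 × 78.0³ × 3)
    = 6.91221e+07 / 1.13892e+07 = 6.069 → 6 coils

6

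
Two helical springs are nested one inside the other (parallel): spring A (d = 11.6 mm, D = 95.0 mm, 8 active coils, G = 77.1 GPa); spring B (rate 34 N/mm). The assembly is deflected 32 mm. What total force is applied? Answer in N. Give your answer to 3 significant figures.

1900 N

k_A = Gd⁴/(8D³N_a) = (77.1×10³)(11.6⁴)/(8·95.0³·8) = 25.441 N/mm
Parallel: k_eq = 25.441 + 34 = 59.441 N/mm
F = k_eq·δ = 59.441·32 = 1902.1 N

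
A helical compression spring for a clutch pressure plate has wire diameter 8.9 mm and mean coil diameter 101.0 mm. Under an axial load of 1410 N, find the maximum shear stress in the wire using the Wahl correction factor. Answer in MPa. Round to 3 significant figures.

Spring index C = D/d = 101.0/8.9 = 11.3483
K_W = (4C−1)/(4C−4) + 0.615/C = 44.393/41.393 + 0.0542 = 1.1267
τ₀ = 8FD/(πd³) = 8·1410·101.0/(π·8.9³) = 1.13928e+06/2214.7 = 514.41 MPa
τ_max = K·τ₀ = 1.1267 × 514.41 = 579.57 MPa

580 MPa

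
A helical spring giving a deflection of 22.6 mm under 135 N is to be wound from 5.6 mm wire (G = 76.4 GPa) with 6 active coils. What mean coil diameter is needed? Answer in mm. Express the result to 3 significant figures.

64.0 mm

Required rate k = F/δ = 135/22.6 = 5.9735 N/mm
D = (Gd⁴/(8N_a·k))^(1/3) = (76.4×10³·5.6⁴/(8·6·5.9735))^(1/3)
  = (262047)^(1/3) = 63.9921 mm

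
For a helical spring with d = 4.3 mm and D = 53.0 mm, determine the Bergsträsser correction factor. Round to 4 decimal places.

1.1080

C = D/d = 53.0/4.3 = 12.3256
K_B = (4C+2)/(4C−3) = 51.302/46.302 = 1.1080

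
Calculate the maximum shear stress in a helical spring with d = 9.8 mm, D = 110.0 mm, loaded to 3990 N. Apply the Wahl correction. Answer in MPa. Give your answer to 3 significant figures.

Spring index C = D/d = 110.0/9.8 = 11.2245
K_W = (4C−1)/(4C−4) + 0.615/C = 43.898/40.898 + 0.0548 = 1.1281
τ₀ = 8FD/(πd³) = 8·3990·110.0/(π·9.8³) = 3.5112e+06/2956.8 = 1187.5 MPa
τ_max = K·τ₀ = 1.1281 × 1187.5 = 1339.7 MPa

1340 MPa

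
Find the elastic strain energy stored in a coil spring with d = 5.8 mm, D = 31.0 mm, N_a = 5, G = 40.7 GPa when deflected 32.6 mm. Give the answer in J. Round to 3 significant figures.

20.5 J

k = Gd⁴/(8D³N_a) = (40.7×10³)(5.8⁴)/(8·31.0³·5) = 38.651 N/mm
U = ½kδ² = 0.5 × 38.651 × 32.6² = 20538 N·mm = 20.538 J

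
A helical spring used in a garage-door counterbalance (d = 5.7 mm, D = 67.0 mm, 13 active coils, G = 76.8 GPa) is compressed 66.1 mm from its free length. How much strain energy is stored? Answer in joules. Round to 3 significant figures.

5.66 J

k = Gd⁴/(8D³N_a) = (76.8×10³)(5.7⁴)/(8·67.0³·13) = 2.5918 N/mm
U = ½kδ² = 0.5 × 2.5918 × 66.1² = 5662.1 N·mm = 5.6621 J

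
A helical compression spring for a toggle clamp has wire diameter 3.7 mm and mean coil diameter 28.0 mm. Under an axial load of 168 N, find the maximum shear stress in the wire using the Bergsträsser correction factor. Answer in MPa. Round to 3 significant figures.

280 MPa

Spring index C = D/d = 28.0/3.7 = 7.5676
K_B = (4C+2)/(4C−3) = 32.270/27.270 = 1.1833
τ₀ = 8FD/(πd³) = 8·168·28.0/(π·3.7³) = 37632/159.13 = 236.48 MPa
τ_max = K·τ₀ = 1.1833 × 236.48 = 279.84 MPa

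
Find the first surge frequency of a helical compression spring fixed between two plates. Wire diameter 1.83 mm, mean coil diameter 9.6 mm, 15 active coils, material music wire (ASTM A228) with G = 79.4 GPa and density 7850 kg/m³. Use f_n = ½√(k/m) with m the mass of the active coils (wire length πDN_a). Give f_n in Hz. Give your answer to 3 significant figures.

474 Hz

k = Gd⁴/(8D³N_a) = (79.4×10³)(1.83⁴)/(8·9.6³·15) = 8.3874 N/mm = 8387.4 N/m
Wire length L = πDN_a = π·9.6·15 = 452.39 mm
m = ρ·(πd²/4)·L = 7850 × 2.6302×10⁻⁶ m² × 0.45239 m = 0.0093406 kg
f_n = ½√(k/m) = 0.5·√(8387.4/0.0093406) = 0.5·√(8.9796e+05) = 473.8 Hz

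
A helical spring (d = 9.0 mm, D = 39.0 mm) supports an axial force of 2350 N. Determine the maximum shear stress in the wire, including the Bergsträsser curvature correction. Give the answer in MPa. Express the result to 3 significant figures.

Spring index C = D/d = 39.0/9.0 = 4.3333
K_B = (4C+2)/(4C−3) = 19.333/14.333 = 1.3488
τ₀ = 8FD/(πd³) = 8·2350·39.0/(π·9.0³) = 733200/2290.2 = 320.14 MPa
τ_max = K·τ₀ = 1.3488 × 320.14 = 431.82 MPa

432 MPa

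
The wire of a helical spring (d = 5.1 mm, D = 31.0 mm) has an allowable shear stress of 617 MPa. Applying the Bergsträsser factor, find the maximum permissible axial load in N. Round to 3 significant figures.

C = D/d = 31.0/5.1 = 6.0784
K_B = (4C+2)/(4C−3) = 26.314/21.314 = 1.2346
τ_max = K·8FD/(πd³) → F_max = τ_allow·πd³/(8DK)
F_max = 617·π·5.1³/(8·31.0·1.2346) = 2.5713e+05/306.18 = 839.79 N

840 N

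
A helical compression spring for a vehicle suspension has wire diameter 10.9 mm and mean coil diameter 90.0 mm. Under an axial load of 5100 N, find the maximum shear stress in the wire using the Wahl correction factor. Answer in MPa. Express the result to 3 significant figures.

Spring index C = D/d = 90.0/10.9 = 8.2569
K_W = (4C−1)/(4C−4) + 0.615/C = 32.028/29.028 + 0.0745 = 1.1778
τ₀ = 8FD/(πd³) = 8·5100·90.0/(π·10.9³) = 3.672e+06/4068.5 = 902.55 MPa
τ_max = K·τ₀ = 1.1778 × 902.55 = 1063.1 MPa

1060 MPa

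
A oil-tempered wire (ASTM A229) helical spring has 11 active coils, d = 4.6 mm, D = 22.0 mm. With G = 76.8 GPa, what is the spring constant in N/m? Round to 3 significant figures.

36700 N/m

k = Gd⁴/(8D³N_a) = (76.8×10³ × 4.6⁴) / (8 × 22.0³ × 11)
  = 3.43869e+07 / 937024 = 36.698 N/mm = 36698 N/m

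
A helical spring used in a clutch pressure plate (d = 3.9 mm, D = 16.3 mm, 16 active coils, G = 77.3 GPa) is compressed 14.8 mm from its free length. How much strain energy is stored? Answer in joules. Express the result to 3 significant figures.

3.53 J

k = Gd⁴/(8D³N_a) = (77.3×10³)(3.9⁴)/(8·16.3³·16) = 32.26 N/mm
U = ½kδ² = 0.5 × 32.26 × 14.8² = 3533.1 N·mm = 3.5331 J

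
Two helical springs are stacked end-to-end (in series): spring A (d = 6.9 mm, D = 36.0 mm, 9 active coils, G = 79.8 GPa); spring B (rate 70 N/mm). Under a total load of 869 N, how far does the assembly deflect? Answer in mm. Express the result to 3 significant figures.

28.6 mm

k_A = Gd⁴/(8D³N_a) = (79.8×10³)(6.9⁴)/(8·36.0³·9) = 53.847 N/mm
Series: 1/k_eq = 1/53.847 + 1/70 = 0.032857; k_eq = 30.435 N/mm
δ = F/k_eq = 869/30.435 = 28.553 mm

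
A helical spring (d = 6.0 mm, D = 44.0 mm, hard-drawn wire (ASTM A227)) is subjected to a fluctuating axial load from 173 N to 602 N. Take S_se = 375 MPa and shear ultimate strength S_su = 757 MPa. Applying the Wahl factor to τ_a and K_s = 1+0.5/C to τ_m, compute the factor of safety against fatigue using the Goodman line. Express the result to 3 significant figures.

1.56

C = D/d = 44.0/6.0 = 7.3333; K_W = (4C−1)/(4C−4)+0.615/C = 1.2023; K_s = 1+0.5/C = 1.0682
F_a = (F_max−F_min)/2 = 214.5 N; F_m = (F_max+F_min)/2 = 387.5 N
τ_a = K_W·8F_aD/(πd³) = 1.2023 × 111.27 = 133.77 MPa
τ_m = K_s·8F_mD/(πd³) = 1.0682 × 201.01 = 214.71 MPa
Goodman: 1/n_f = τ_a/S_se + τ_m/S_su = 133.77/375 + 214.71/757 = 0.35673 + 0.28364 = 0.64037
n_f = 1/0.64037 = 1.562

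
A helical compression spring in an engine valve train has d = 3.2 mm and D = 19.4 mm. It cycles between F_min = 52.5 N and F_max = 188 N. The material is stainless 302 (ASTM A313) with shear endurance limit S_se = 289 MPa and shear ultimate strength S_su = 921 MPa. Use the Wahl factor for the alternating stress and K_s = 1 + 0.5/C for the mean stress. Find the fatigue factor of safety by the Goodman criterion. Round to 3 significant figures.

1.53

C = D/d = 19.4/3.2 = 6.0625; K_W = (4C−1)/(4C−4)+0.615/C = 1.2496; K_s = 1+0.5/C = 1.0825
F_a = (F_max−F_min)/2 = 67.75 N; F_m = (F_max+F_min)/2 = 120.25 N
τ_a = K_W·8F_aD/(πd³) = 1.2496 × 102.14 = 127.63 MPa
τ_m = K_s·8F_mD/(πd³) = 1.0825 × 181.29 = 196.24 MPa
Goodman: 1/n_f = τ_a/S_se + τ_m/S_su = 127.63/289 + 196.24/921 = 0.44164 + 0.21308 = 0.65472
n_f = 1/0.65472 = 1.527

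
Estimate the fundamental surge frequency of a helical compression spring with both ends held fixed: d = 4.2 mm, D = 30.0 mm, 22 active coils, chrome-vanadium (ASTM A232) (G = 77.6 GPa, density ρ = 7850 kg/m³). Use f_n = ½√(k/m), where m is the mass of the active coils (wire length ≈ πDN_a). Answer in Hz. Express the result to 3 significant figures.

75.1 Hz

k = Gd⁴/(8D³N_a) = (77.6×10³)(4.2⁴)/(8·30.0³·22) = 5.0814 N/mm = 5081.4 N/m
Wire length L = πDN_a = π·30.0·22 = 2073.5 mm
m = ρ·(πd²/4)·L = 7850 × 13.854×10⁻⁶ m² × 2.0735 m = 0.2255 kg
f_n = ½√(k/m) = 0.5·√(5081.4/0.2255) = 0.5·√(22534) = 75.056 Hz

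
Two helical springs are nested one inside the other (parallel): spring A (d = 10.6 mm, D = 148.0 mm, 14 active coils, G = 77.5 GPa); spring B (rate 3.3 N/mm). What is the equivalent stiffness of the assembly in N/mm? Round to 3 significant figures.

k_A = Gd⁴/(8D³N_a) = (77.5×10³)(10.6⁴)/(8·148.0³·14) = 2.6948 N/mm
Parallel: k_eq = 2.6948 + 3.3 = 5.9948 N/mm

5.99 N/mm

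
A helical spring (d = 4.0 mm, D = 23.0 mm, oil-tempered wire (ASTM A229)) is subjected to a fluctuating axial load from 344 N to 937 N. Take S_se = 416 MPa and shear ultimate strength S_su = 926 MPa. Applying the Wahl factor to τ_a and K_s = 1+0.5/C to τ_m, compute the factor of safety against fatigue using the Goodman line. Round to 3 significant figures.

0.661

C = D/d = 23.0/4.0 = 5.7500; K_W = (4C−1)/(4C−4)+0.615/C = 1.2649; K_s = 1+0.5/C = 1.0870
F_a = (F_max−F_min)/2 = 296.5 N; F_m = (F_max+F_min)/2 = 640.5 N
τ_a = K_W·8F_aD/(πd³) = 1.2649 × 271.34 = 343.2 MPa
τ_m = K_s·8F_mD/(πd³) = 1.0870 × 586.15 = 637.12 MPa
Goodman: 1/n_f = τ_a/S_se + τ_m/S_su = 343.2/416 + 637.12/926 = 0.82501 + 0.68803 = 1.513
n_f = 1/1.513 = 0.6609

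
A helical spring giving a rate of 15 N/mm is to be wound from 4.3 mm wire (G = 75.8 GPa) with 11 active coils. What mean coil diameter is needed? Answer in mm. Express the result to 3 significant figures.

D = (Gd⁴/(8N_a·k))^(1/3) = (75.8×10³·4.3⁴/(8·11·15))^(1/3)
  = (19632.2)^(1/3) = 26.9768 mm

27.0 mm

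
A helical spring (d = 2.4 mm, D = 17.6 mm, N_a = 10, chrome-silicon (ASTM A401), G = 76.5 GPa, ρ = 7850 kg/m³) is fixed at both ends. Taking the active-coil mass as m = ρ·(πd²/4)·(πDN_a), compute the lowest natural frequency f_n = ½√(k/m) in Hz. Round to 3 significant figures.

272 Hz

k = Gd⁴/(8D³N_a) = (76.5×10³)(2.4⁴)/(8·17.6³·10) = 5.8194 N/mm = 5819.4 N/m
Wire length L = πDN_a = π·17.6·10 = 552.92 mm
m = ρ·(πd²/4)·L = 7850 × 4.5239×10⁻⁶ m² × 0.55292 m = 0.019636 kg
f_n = ½√(k/m) = 0.5·√(5819.4/0.019636) = 0.5·√(2.9637e+05) = 272.2 Hz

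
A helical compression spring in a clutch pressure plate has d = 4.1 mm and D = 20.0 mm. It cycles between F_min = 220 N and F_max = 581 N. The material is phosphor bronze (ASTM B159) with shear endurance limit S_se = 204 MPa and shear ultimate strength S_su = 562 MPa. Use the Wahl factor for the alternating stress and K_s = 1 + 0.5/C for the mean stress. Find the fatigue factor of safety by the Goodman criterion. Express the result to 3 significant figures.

C = D/d = 20.0/4.1 = 4.8780; K_W = (4C−1)/(4C−4)+0.615/C = 1.3195; K_s = 1+0.5/C = 1.1025
F_a = (F_max−F_min)/2 = 180.5 N; F_m = (F_max+F_min)/2 = 400.5 N
τ_a = K_W·8F_aD/(πd³) = 1.3195 × 133.38 = 175.99 MPa
τ_m = K_s·8F_mD/(πd³) = 1.1025 × 295.95 = 326.29 MPa
Goodman: 1/n_f = τ_a/S_se + τ_m/S_su = 175.99/204 + 326.29/562 = 0.86271 + 0.58058 = 1.4433
n_f = 1/1.4433 = 0.6929

0.693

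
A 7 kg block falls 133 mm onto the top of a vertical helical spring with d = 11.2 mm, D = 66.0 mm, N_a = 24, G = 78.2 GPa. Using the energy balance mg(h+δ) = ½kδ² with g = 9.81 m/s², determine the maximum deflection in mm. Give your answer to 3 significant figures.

31.9 mm

k = Gd⁴/(8D³N_a) = (78.2×10³)(11.2⁴)/(8·66.0³·24) = 22.292 N/mm
W = mg = 7 × 9.81 = 68.67 N
½kδ² − Wδ − Wh = 0 → δ = (W + √(W² + 2kWh))/k
δ = (68.67 + √(4715.6 + 407188))/22.292 = (68.67 + 641.8)/22.292 = 31.871 mm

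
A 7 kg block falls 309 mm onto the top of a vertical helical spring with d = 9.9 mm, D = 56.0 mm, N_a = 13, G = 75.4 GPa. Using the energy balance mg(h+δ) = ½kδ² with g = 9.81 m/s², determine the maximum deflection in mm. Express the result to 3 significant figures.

34.5 mm

k = Gd⁴/(8D³N_a) = (75.4×10³)(9.9⁴)/(8·56.0³·13) = 39.657 N/mm
W = mg = 7 × 9.81 = 68.67 N
½kδ² − Wδ − Wh = 0 → δ = (W + √(W² + 2kWh))/k
δ = (68.67 + √(4715.6 + 1.68295e+06))/39.657 = (68.67 + 1299.1)/39.657 = 34.49 mm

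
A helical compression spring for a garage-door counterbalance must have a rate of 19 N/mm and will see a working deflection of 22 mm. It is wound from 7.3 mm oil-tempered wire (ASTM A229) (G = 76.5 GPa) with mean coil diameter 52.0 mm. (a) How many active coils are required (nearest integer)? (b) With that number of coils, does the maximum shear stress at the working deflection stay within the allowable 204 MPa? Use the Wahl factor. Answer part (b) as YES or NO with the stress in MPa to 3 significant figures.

(a) 10 coils; (b) YES, τ_max = 175 MPa

N_a = Gd⁴/(8D³k) = (76.5×10³)(7.3⁴)/(8·52.0³·19) = 10.16 → N_a = 10
Actual rate k = Gd⁴/(8D³·10) = 19.313 N/mm
Working load F = kδ = 19.313·22 = 424.89 N
C = 52.0/7.3 = 7.1233; K_W = (4C−1)/(4C−4)+0.615/C = 1.2088
τ_max = K_W·8FD/(πd³) = 1.2088·144.63 = 174.83 MPa
τ_max ≤ 204 MPa → acceptable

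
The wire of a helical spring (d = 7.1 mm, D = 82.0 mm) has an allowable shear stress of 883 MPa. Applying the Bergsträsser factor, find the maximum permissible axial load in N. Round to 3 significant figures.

C = D/d = 82.0/7.1 = 11.5493
K_B = (4C+2)/(4C−3) = 48.197/43.197 = 1.1157
τ_max = K·8FD/(πd³) → F_max = τ_allow·πd³/(8DK)
F_max = 883·π·7.1³/(8·82.0·1.1157) = 9.9285e+05/731.93 = 1356.5 N

1360 N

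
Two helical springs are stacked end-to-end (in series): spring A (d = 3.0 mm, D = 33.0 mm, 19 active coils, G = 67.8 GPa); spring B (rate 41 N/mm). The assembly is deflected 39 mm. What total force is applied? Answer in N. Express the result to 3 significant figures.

38.3 N

k_A = Gd⁴/(8D³N_a) = (67.8×10³)(3.0⁴)/(8·33.0³·19) = 1.0054 N/mm
Series: 1/k_eq = 1/1.0054 + 1/41 = 1.019; k_eq = 0.98131 N/mm
F = k_eq·δ = 0.98131·39 = 38.271 N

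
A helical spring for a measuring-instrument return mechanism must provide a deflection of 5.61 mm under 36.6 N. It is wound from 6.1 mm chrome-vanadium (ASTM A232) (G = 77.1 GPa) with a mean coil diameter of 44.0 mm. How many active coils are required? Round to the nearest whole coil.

24

Required rate k = F/δ = 36.6/5.61 = 6.5241 N/mm
N_a = Gd⁴/(8D³k) = (77.1×10³ × 6.1⁴)/(8 × 44.0³ × 6.5241)
    = 1.06751e+08 / 4.44597e+06 = 24.01 → 24 coils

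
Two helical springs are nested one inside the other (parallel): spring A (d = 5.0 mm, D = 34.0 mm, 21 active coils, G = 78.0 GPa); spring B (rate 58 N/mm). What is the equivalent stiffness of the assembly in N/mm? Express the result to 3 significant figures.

65.4 N/mm

k_A = Gd⁴/(8D³N_a) = (78.0×10³)(5.0⁴)/(8·34.0³·21) = 7.3829 N/mm
Parallel: k_eq = 7.3829 + 58 = 65.383 N/mm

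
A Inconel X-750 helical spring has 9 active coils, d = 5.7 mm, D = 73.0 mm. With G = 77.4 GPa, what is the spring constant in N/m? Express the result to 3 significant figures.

2920 N/m

k = Gd⁴/(8D³N_a) = (77.4×10³ × 5.7⁴) / (8 × 73.0³ × 9)
  = 8.17034e+07 / 2.80092e+07 = 2.917 N/mm = 2917 N/m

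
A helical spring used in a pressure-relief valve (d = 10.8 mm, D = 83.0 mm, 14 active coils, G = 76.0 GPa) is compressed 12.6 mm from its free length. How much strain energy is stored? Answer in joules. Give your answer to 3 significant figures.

1.28 J

k = Gd⁴/(8D³N_a) = (76.0×10³)(10.8⁴)/(8·83.0³·14) = 16.146 N/mm
U = ½kδ² = 0.5 × 16.146 × 12.6² = 1281.6 N·mm = 1.2816 J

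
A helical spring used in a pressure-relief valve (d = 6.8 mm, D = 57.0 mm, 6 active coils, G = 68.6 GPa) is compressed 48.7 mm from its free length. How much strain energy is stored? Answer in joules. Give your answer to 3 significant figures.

19.6 J

k = Gd⁴/(8D³N_a) = (68.6×10³)(6.8⁴)/(8·57.0³·6) = 16.5 N/mm
U = ½kδ² = 0.5 × 16.5 × 48.7² = 19567 N·mm = 19.567 J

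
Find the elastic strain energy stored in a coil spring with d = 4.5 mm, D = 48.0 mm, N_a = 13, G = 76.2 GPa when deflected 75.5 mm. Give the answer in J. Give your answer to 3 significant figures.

k = Gd⁴/(8D³N_a) = (76.2×10³)(4.5⁴)/(8·48.0³·13) = 2.7167 N/mm
U = ½kδ² = 0.5 × 2.7167 × 75.5² = 7743 N·mm = 7.743 J

7.74 J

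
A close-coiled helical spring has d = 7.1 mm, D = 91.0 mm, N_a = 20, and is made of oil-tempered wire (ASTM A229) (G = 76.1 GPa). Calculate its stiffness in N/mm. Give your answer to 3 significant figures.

1.60 N/mm

k = Gd⁴/(8D³N_a) = (76.1×10³ × 7.1⁴) / (8 × 91.0³ × 20)
  = 1.93383e+08 / 1.20571e+08 = 1.6039 N/mm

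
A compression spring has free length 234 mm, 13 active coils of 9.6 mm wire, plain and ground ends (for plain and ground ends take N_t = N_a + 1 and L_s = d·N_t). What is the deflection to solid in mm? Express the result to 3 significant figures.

99.6 mm

N_t = 14; L_s = 9.6·14 = 134.4 mm
δ_solid = L₀ − L_s = 234 − 134.4 = 99.6 mm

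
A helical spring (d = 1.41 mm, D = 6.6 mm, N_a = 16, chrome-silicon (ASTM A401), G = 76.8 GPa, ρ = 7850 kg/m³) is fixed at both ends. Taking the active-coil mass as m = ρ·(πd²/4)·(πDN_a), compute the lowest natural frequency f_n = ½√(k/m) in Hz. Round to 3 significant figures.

k = Gd⁴/(8D³N_a) = (76.8×10³)(1.41⁴)/(8·6.6³·16) = 8.2489 N/mm = 8248.9 N/m
Wire length L = πDN_a = π·6.6·16 = 331.75 mm
m = ρ·(πd²/4)·L = 7850 × 1.5615×10⁻⁶ m² × 0.33175 m = 0.0040664 kg
f_n = ½√(k/m) = 0.5·√(8248.9/0.0040664) = 0.5·√(2.0285e+06) = 712.13 Hz

712 Hz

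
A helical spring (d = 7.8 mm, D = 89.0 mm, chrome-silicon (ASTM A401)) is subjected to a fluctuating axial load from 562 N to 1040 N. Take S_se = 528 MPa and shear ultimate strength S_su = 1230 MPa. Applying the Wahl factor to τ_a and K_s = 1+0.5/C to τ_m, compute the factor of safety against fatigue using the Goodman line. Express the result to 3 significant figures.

C = D/d = 89.0/7.8 = 11.4103; K_W = (4C−1)/(4C−4)+0.615/C = 1.1259; K_s = 1+0.5/C = 1.0438
F_a = (F_max−F_min)/2 = 239 N; F_m = (F_max+F_min)/2 = 801 N
τ_a = K_W·8F_aD/(πd³) = 1.1259 × 114.14 = 128.52 MPa
τ_m = K_s·8F_mD/(πd³) = 1.0438 × 382.54 = 399.3 MPa
Goodman: 1/n_f = τ_a/S_se + τ_m/S_su = 128.52/528 + 399.3/1230 = 0.24340 + 0.32464 = 0.56804
n_f = 1/0.56804 = 1.76

1.76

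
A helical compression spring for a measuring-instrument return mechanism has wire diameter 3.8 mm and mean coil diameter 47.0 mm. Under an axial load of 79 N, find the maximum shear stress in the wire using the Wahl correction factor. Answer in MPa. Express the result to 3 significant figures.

Spring index C = D/d = 47.0/3.8 = 12.3684
K_W = (4C−1)/(4C−4) + 0.615/C = 48.474/45.474 + 0.0497 = 1.1157
τ₀ = 8FD/(πd³) = 8·79·47.0/(π·3.8³) = 29704/172.39 = 172.31 MPa
τ_max = K·τ₀ = 1.1157 × 172.31 = 192.25 MPa

192 MPa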